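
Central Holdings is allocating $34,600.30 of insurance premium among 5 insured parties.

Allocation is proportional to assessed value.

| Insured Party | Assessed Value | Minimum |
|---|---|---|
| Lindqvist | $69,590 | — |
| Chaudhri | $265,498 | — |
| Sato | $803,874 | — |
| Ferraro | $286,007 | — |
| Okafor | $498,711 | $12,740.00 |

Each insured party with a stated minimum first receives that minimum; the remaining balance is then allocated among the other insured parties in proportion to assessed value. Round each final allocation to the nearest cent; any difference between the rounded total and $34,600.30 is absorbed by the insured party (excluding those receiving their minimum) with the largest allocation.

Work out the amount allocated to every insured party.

Lindqvist: $1,067.57 | Chaudhri: $4,072.98 | Sato: $12,332.15 | Ferraro: $4,387.60 | Okafor: $12,740.00

Fund the minimums — Okafor $12,740.00. Balance $21,860.30.
Balance split over remaining assessed value 1,424,969: Lindqvist 1,067.5729 → $1,067.57; Chaudhri 4,072.9770 → $4,072.98; Sato 12,332.1467 → $12,332.15; Ferraro 4,387.6034 → $4,387.60.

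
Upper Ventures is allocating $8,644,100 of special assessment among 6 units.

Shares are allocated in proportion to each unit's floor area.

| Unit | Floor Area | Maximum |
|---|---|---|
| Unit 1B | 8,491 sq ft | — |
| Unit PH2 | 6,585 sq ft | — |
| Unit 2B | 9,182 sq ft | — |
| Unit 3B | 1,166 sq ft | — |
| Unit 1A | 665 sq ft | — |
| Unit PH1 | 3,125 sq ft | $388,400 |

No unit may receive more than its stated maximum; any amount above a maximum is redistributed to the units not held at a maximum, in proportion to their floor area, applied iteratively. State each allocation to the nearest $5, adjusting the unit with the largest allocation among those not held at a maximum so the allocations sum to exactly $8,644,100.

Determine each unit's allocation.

Combined floor area = 29,214.
Proportional shares (ignoring caps): Unit 1B 2,512,393.14; Unit PH2 1,948,428.78; Unit 2B 2,716,852.41; Unit 3B 345,006.52; Unit 1A 196,766.16; Unit PH1 924,652.99.
Held at cap: Unit PH1 ($388,400); balance $8,255,700 reallocated over remaining floor area 26,089.
Redistributed shares: Unit 1B 2,686,923.56 → $2,686,925; Unit PH2 2,083,781.84 → $2,083,780; Unit 2B 2,905,586.16 → $2,905,585; Unit 3B 368,973.37 → $368,975; Unit 1A 210,435.07 → $210,435.

Unit 1B: $2,686,925; Unit PH2: $2,083,780; Unit 2B: $2,905,585; Unit 3B: $368,975; Unit 1A: $210,435; Unit PH1: $388,400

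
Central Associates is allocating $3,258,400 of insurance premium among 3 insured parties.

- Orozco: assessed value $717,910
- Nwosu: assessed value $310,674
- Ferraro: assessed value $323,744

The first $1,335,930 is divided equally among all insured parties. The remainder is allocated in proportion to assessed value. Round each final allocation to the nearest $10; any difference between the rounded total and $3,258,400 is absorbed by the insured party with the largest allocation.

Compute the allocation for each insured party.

Orozco: $1,465,900 · Nwosu: $886,960 · Ferraro: $905,540

First tranche $1,335,930 split equally: $445,310 each.
Remainder $1,922,470 by assessed value (total 1,352,328): Orozco 1,020,581.13 → $1,020,580; Nwosu 441,654.28 → $441,650; Ferraro 460,234.59 → $460,230.
Rounding difference +$10 on remainder applied to Orozco.
Totals: Orozco $445,310 + $1,020,590 = $1,465,900; Nwosu $445,310 + $441,650 = $886,960; Ferraro $445,310 + $460,230 = $905,540.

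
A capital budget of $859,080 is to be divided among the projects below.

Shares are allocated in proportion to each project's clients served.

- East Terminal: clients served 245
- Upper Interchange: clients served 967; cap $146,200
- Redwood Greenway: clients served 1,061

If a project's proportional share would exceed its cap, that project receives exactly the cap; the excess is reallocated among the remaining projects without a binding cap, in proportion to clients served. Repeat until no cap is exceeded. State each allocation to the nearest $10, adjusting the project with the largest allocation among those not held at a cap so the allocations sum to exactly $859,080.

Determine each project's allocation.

Combined clients served = 2,273.
Pro-rata shares before constraints: East Terminal 92,597.71; Upper Interchange 365,477.50; Redwood Greenway 401,004.79.
Held at cap: Upper Interchange ($146,200); balance $712,880 reallocated over remaining clients served 1,306.
Redistributed shares: East Terminal 133,733.23 → $133,730; Redwood Greenway 579,146.77 → $579,150.

East Terminal: $133,730 · Upper Interchange: $146,200 · Redwood Greenway: $579,150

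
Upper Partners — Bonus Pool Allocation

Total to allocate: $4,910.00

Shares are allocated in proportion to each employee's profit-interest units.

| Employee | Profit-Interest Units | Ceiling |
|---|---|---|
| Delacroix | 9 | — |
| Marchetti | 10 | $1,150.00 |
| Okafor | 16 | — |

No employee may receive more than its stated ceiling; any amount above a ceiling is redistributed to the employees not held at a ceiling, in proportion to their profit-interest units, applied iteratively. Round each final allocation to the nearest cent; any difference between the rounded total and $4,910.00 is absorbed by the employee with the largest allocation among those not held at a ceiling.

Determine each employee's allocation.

Profit-interest units total: 35.
Unconstrained shares: Delacroix 1,262.5714; Marchetti 1,402.8571; Okafor 2,244.5714.
Held at cap: Marchetti ($1,150.00); balance $3,760.00 reallocated over remaining profit-interest units 25.
Remaining shares: Delacroix 1,353.6000 → $1,353.60; Okafor 2,406.4000 → $2,406.40.

Delacroix: $1,353.60; Marchetti: $1,150.00; Okafor: $2,406.40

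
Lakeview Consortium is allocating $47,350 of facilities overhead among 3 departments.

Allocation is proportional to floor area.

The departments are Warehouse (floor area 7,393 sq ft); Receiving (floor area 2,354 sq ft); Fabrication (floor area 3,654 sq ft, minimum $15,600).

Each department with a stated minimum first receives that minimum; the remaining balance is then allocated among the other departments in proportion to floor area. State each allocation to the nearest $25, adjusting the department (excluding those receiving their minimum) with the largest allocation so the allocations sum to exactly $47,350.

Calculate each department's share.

Guaranteed amounts: Fabrication $15,600. Residual $31,750.
Residual split over remaining floor area 9,747: Warehouse 24,082.05 → $24,075; Receiving 7,667.95 → $7,675.

Warehouse: $24,075; Receiving: $7,675; Fabrication: $15,600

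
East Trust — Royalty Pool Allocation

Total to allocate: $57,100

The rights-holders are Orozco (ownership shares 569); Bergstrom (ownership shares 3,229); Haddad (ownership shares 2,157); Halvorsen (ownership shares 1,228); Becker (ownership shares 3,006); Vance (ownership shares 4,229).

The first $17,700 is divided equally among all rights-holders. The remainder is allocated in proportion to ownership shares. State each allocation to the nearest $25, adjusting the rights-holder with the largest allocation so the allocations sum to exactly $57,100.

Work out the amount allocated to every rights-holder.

Equal tier: $17,700 ÷ 6 = $2,950 apiece.
Remainder $39,400 by ownership shares (total 14,418): Orozco 1,554.90 → $1,550; Bergstrom 8,823.87 → $8,825; Haddad 5,894.42 → $5,900; Halvorsen 3,355.75 → $3,350; Becker 8,214.48 → $8,225; Vance 11,556.57 → $11,550.
Totals: Orozco $2,950 + $1,550 = $4,500; Bergstrom $2,950 + $8,825 = $11,775; Haddad $2,950 + $5,900 = $8,850; Halvorsen $2,950 + $3,350 = $6,300; Becker $2,950 + $8,225 = $11,175; Vance $2,950 + $11,550 = $14,500.

Orozco: $4,500; Bergstrom: $11,775; Haddad: $8,850; Halvorsen: $6,300; Becker: $11,175; Vance: $14,500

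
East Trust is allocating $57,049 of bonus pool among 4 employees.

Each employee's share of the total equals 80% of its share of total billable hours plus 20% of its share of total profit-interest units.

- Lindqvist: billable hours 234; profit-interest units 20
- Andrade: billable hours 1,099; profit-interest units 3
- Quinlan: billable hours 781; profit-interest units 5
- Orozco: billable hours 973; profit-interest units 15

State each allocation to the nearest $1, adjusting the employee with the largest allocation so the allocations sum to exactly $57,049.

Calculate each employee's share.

Totals — billable hours 3,087, profit-interest units 43.
Combined weights (80% billable hours + 20% profit-interest units): Lindqvist 0.1537; Andrade 0.2988; Quinlan 0.2257; Orozco 0.3219.
Pro-rata amounts: Lindqvist 8,766.41; Andrade 17,044.00; Quinlan 12,873.28; Orozco 18,365.31.
At nearest $1: Lindqvist $8,766; Andrade $17,044; Quinlan $12,873; Orozco $18,365. Sum = $57,048.
Difference $57,049 − $57,048 = +$1 applied to largest allocation (Orozco): Orozco becomes $18,366.

Lindqvist: $8,766 · Andrade: $17,044 · Quinlan: $12,873 · Orozco: $18,366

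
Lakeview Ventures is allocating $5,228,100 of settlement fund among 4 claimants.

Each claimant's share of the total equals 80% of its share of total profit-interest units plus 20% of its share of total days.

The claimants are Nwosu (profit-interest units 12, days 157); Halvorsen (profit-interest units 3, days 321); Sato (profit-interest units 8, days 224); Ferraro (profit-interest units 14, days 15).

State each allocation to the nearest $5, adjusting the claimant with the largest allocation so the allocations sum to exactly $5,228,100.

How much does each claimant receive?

Totals — profit-interest units 37, days 717.
Combined weights (80% profit-interest units + 20% days): Nwosu 0.3033; Halvorsen 0.1544; Sato 0.2355; Ferraro 0.3069.
Unrounded shares: Nwosu 1,585,437.24; Halvorsen 807,242.76; Sato 1,230,985.10; Ferraro 1,604,434.90.
Rounded to nearest $5: Nwosu $1,585,435; Halvorsen $807,245; Sato $1,230,985; Ferraro $1,604,435. Sum = $5,228,100.
Rounded total matches; no reconciliation needed.

Nwosu: $1,585,435 | Halvorsen: $807,245 | Sato: $1,230,985 | Ferraro: $1,604,435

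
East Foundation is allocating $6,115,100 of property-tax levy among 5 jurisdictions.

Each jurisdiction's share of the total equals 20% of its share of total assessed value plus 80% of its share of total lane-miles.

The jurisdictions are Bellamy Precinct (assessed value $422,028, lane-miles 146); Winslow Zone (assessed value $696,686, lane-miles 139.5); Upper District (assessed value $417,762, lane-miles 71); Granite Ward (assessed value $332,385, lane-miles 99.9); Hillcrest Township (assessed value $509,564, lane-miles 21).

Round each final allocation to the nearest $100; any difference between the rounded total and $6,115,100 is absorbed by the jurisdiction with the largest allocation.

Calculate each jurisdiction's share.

Assessed value total 2,378,425; lane-miles total 477.4.
Blended shares (20% assessed value + 80% lane-miles): Bellamy Precinct 0.2801; Winslow Zone 0.2924; Upper District 0.1541; Granite Ward 0.1954; Hillcrest Township 0.0780.
Proportional shares: Bellamy Precinct 1,713,124.41; Winslow Zone 1,787,749.76; Upper District 942,380.29; Granite Ward 1,194,626.34; Hillcrest Township 477,219.20.
After rounding ($100): Bellamy Precinct $1,713,100; Winslow Zone $1,787,700; Upper District $942,400; Granite Ward $1,194,600; Hillcrest Township $477,200. Sum = $6,115,000.
Difference $6,115,100 − $6,115,000 = +$100 applied to largest allocation (Winslow Zone): Winslow Zone becomes $1,787,800.

Bellamy Precinct: $1,713,100; Winslow Zone: $1,787,800; Upper District: $942,400; Granite Ward: $1,194,600; Hillcrest Township: $477,200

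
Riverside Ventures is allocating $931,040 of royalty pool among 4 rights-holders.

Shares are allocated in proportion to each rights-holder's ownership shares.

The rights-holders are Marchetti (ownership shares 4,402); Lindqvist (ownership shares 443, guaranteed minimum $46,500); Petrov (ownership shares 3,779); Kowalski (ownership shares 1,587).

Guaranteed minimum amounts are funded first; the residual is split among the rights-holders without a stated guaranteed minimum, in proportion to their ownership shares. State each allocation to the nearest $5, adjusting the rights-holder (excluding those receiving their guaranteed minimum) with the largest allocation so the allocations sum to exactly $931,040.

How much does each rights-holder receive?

Marchetti: $398,625 · Lindqvist: $46,500 · Petrov: $342,205 · Kowalski: $143,710

Guaranteed amounts: Lindqvist $46,500. Remaining pool $884,540.
Remaining pool split over remaining ownership shares 9,768: Marchetti 398,622.55 → $398,625; Petrov 342,206.87 → $342,205; Kowalski 143,710.58 → $143,710.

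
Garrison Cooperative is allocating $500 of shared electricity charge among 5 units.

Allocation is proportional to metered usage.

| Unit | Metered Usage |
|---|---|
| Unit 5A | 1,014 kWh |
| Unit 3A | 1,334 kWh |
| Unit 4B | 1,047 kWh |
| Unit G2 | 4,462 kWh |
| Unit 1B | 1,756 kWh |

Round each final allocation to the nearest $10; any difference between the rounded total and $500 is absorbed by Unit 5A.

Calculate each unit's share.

Sum of metered usage: 9,613.
Pro-rata amounts: Unit 5A 1,014/9,613 × $500 = 52.74; Unit 3A 1,334/9,613 × $500 = 69.39; Unit 4B 1,047/9,613 × $500 = 54.46; Unit G2 4,462/9,613 × $500 = 232.08; Unit 1B 1,756/9,613 × $500 = 91.33.
At nearest $10: Unit 5A $50; Unit 3A $70; Unit 4B $50; Unit G2 $230; Unit 1B $90. Sum = $490.
Difference $500 − $490 = +$10 applied to Unit 5A: Unit 5A becomes $60.

Unit 5A: $60; Unit 3A: $70; Unit 4B: $50; Unit G2: $230; Unit 1B: $90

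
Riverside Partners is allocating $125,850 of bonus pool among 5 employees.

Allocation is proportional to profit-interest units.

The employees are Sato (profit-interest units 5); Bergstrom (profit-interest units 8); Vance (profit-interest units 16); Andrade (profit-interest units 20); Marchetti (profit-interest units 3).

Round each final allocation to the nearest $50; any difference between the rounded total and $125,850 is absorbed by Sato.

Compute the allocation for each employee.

Profit-interest units total: 52.
Unrounded shares: Sato 5/52 × $125,850 = 12,100.96; Bergstrom 8/52 × $125,850 = 19,361.54; Vance 16/52 × $125,850 = 38,723.08; Andrade 20/52 × $125,850 = 48,403.85; Marchetti 3/52 × $125,850 = 7,260.58.
At nearest $50: Sato $12,100; Bergstrom $19,350; Vance $38,700; Andrade $48,400; Marchetti $7,250. Sum = $125,800.
Difference $125,850 − $125,800 = +$50 applied to Sato: Sato becomes $12,150.

Sato: $12,150; Bergstrom: $19,350; Vance: $38,700; Andrade: $48,400; Marchetti: $7,250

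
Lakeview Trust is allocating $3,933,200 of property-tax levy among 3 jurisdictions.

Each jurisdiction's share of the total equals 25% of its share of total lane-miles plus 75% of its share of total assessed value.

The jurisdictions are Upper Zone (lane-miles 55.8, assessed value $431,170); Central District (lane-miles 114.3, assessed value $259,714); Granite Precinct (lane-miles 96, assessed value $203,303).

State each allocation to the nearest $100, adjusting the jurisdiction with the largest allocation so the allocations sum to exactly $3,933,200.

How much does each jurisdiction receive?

Upper Zone: $1,628,600; Central District: $1,279,200; Granite Precinct: $1,025,400

Totals — lane-miles 266.1, assessed value 894,187.
Blended shares (25% lane-miles + 75% assessed value): Upper Zone 0.4141; Central District 0.3252; Granite Precinct 0.2607.
Unrounded shares: Upper Zone 1,628,612.47; Central District 1,279,154.32; Granite Precinct 1,025,433.21.
Rounded to nearest $100: Upper Zone $1,628,600; Central District $1,279,200; Granite Precinct $1,025,400. Sum = $3,933,200.
Sum already equals the total — no adjustment.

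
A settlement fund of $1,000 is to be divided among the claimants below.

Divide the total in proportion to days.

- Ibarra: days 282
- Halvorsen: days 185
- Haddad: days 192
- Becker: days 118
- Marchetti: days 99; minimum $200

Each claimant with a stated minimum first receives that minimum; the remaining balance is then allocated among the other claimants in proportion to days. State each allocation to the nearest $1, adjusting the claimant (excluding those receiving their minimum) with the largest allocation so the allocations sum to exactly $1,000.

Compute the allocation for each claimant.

Ibarra: $291 · Halvorsen: $190 · Haddad: $198 · Becker: $121 · Marchetti: $200

Guaranteed amounts: Marchetti $200. Residual $800.
Residual split over remaining days 777: Ibarra 290.35 → $290; Halvorsen 190.48 → $190; Haddad 197.68 → $198; Becker 121.49 → $121.
Rounding difference +$1 applied to Ibarra → $291.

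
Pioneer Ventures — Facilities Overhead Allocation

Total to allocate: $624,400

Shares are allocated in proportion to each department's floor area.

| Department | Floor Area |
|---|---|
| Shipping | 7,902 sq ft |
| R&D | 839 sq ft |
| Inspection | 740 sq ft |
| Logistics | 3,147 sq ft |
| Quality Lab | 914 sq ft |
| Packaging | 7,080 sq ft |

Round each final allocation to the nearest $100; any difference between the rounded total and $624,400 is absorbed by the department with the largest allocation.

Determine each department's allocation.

Shipping: $239,200 · R&D: $25,400 · Inspection: $22,400 · Logistics: $95,300 · Quality Lab: $27,700 · Packaging: $214,400

Sum of floor area: 20,622.
Raw shares: Shipping 7,902/20,622 × $624,400 = 239,259.47; R&D 839/20,622 × $624,400 = 25,403.53; Inspection 740/20,622 × $624,400 = 22,405.97; Logistics 3,147/20,622 × $624,400 = 95,285.95; Quality Lab 914/20,622 × $624,400 = 27,674.41; Packaging 7,080/20,622 × $624,400 = 214,370.67.
After rounding ($100): Shipping $239,300; R&D $25,400; Inspection $22,400; Logistics $95,300; Quality Lab $27,700; Packaging $214,400. Sum = $624,500.
Difference $624,400 − $624,500 = −$100 applied to largest allocation (Shipping): Shipping becomes $239,200.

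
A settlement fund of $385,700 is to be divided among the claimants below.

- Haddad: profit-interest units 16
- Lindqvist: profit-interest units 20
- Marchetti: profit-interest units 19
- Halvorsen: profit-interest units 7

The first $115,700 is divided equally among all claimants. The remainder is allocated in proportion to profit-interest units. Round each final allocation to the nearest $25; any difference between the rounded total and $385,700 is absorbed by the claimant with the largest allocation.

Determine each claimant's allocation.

Haddad: $98,600 | Lindqvist: $116,025 | Marchetti: $111,675 | Halvorsen: $59,400

$115,700 shared equally gives $28,925 per claimant.
Remainder $270,000 by profit-interest units (total 62): Haddad 69,677.42 → $69,675; Lindqvist 87,096.77 → $87,100; Marchetti 82,741.94 → $82,750; Halvorsen 30,483.87 → $30,475.
Totals: Haddad $28,925 + $69,675 = $98,600; Lindqvist $28,925 + $87,100 = $116,025; Marchetti $28,925 + $82,750 = $111,675; Halvorsen $28,925 + $30,475 = $59,400.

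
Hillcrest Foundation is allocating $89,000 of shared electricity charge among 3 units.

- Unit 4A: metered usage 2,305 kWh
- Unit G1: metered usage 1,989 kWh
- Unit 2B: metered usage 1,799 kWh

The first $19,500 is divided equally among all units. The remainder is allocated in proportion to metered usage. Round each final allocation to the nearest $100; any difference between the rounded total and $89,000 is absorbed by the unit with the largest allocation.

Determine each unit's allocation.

$19,500 shared equally gives $6,500 per unit.
Remainder $69,500 by metered usage (total 6,093): Unit 4A 26,292.06 → $26,300; Unit G1 22,687.59 → $22,700; Unit 2B 20,520.35 → $20,500.
Totals: Unit 4A $6,500 + $26,300 = $32,800; Unit G1 $6,500 + $22,700 = $29,200; Unit 2B $6,500 + $20,500 = $27,000.

Unit 4A: $32,800; Unit G1: $29,200; Unit 2B: $27,000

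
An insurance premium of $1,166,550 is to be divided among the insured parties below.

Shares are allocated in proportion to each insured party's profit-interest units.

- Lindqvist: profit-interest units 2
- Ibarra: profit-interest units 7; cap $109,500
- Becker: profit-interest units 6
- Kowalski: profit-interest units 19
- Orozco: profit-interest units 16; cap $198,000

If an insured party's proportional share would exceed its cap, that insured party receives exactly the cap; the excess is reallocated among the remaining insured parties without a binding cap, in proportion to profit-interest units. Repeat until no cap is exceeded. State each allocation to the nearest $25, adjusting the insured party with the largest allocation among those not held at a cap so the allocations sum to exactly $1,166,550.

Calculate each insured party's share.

Sum of profit-interest units: 50.
Pro-rata shares before constraints: Lindqvist 46,662.00; Ibarra 163,317.00; Becker 139,986.00; Kowalski 443,289.00; Orozco 373,296.00.
Capped: Ibarra ($109,500), Orozco ($198,000); remaining pool $859,050 reallocated over remaining profit-interest units 27.
Remaining shares: Lindqvist 63,633.33 → $63,625; Becker 190,900.00 → $190,900; Kowalski 604,516.67 → $604,525.

Lindqvist: $63,625 · Ibarra: $109,500 · Becker: $190,900 · Kowalski: $604,525 · Orozco: $198,000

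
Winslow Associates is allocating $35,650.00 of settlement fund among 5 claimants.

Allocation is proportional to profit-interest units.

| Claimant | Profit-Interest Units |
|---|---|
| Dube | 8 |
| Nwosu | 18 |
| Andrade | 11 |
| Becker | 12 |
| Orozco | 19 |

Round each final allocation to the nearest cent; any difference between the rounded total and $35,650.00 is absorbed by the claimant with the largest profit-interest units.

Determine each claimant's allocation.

Total profit-interest units = 8 + 18 + 11 + 12 + 19 = 68.
Raw shares: Dube 4,194.1176; Nwosu 9,436.7647; Andrade 5,766.9118; Becker 6,291.1765; Orozco 9,961.0294.
At nearest cent: Dube $4,194.12; Nwosu $9,436.76; Andrade $5,766.91; Becker $6,291.18; Orozco $9,961.03. Sum = $35,650.00.
Rounded total matches; no reconciliation needed.

Dube: $4,194.12 | Nwosu: $9,436.76 | Andrade: $5,766.91 | Becker: $6,291.18 | Orozco: $9,961.03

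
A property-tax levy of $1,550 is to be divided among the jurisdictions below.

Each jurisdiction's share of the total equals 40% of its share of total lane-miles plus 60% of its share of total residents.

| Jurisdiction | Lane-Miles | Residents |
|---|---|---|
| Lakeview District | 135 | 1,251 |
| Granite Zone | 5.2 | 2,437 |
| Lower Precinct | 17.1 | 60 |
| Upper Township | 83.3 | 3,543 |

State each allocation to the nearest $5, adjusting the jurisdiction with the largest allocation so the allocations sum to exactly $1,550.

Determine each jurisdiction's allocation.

Totals — lane-miles 240.6, residents 7,291.
Blended shares (40% lane-miles + 60% residents): Lakeview District 0.3274; Granite Zone 0.2092; Lower Precinct 0.0334; Upper Township 0.4301.
Raw shares: Lakeview District 507.45; Granite Zone 324.25; Lower Precinct 51.72; Upper Township 666.58.
At nearest $5: Lakeview District $505; Granite Zone $325; Lower Precinct $50; Upper Township $665. Sum = $1,545.
Difference $1,550 − $1,545 = +$5 applied to largest allocation (Upper Township): Upper Township becomes $670.

Lakeview District: $505 | Granite Zone: $325 | Lower Precinct: $50 | Upper Township: $670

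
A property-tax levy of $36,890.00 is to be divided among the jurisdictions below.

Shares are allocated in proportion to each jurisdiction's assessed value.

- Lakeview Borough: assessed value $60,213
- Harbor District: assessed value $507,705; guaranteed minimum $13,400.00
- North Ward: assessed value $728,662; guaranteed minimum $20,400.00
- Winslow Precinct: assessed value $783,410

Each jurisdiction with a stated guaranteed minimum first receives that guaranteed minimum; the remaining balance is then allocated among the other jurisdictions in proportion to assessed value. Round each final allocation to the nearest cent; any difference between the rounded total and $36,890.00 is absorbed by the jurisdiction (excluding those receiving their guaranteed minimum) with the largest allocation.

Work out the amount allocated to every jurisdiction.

Lakeview Borough: $220.55 | Harbor District: $13,400.00 | North Ward: $20,400.00 | Winslow Precinct: $2,869.45

Fund the minimums — Harbor District $13,400.00; North Ward $20,400.00. Remaining pool $3,090.00.
Remaining pool split over remaining assessed value 843,623: Lakeview Borough 220.5466 → $220.55; Winslow Precinct 2,869.4534 → $2,869.45.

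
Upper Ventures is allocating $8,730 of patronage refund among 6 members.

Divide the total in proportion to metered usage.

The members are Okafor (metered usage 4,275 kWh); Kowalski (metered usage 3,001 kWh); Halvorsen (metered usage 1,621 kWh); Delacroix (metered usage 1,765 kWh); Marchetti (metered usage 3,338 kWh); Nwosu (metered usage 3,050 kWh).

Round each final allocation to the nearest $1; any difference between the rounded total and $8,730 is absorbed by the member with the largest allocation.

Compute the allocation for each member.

Combined metered usage = 17,050.
Pro-rata amounts: Okafor 4,275/17,050 × $8,730 = 2,188.90; Kowalski 3,001/17,050 × $8,730 = 1,536.58; Halvorsen 1,621/17,050 × $8,730 = 829.99; Delacroix 1,765/17,050 × $8,730 = 903.72; Marchetti 3,338/17,050 × $8,730 = 1,709.13; Nwosu 3,050/17,050 × $8,730 = 1,561.67.
After rounding ($1): Okafor $2,189; Kowalski $1,537; Halvorsen $830; Delacroix $904; Marchetti $1,709; Nwosu $1,562. Sum = $8,731.
Difference $8,730 − $8,731 = −$1 applied to largest allocation (Okafor): Okafor becomes $2,188.

Okafor: $2,188; Kowalski: $1,537; Halvorsen: $830; Delacroix: $904; Marchetti: $1,709; Nwosu: $1,562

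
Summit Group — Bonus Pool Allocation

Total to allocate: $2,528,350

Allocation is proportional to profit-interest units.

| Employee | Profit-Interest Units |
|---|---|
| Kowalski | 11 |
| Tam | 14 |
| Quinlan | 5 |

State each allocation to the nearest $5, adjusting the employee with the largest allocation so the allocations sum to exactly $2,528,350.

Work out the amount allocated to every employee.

Kowalski: $927,060 | Tam: $1,179,900 | Quinlan: $421,390

Total profit-interest units = 30.
Proportional shares: Kowalski 11/30 × $2,528,350 = 927,061.67; Tam 14/30 × $2,528,350 = 1,179,896.67; Quinlan 5/30 × $2,528,350 = 421,391.67.
After rounding ($5): Kowalski $927,060; Tam $1,179,895; Quinlan $421,390. Sum = $2,528,345.
Difference $2,528,350 − $2,528,345 = +$5 applied to largest allocation (Tam): Tam becomes $1,179,900.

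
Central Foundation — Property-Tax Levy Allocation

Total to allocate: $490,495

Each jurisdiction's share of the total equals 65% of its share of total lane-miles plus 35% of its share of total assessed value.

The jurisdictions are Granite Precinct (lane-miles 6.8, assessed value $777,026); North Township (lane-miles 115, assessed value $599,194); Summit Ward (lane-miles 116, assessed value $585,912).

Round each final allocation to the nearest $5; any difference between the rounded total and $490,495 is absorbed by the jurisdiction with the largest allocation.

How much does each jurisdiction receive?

Granite Precinct: $77,100 | North Township: $206,610 | Summit Ward: $206,785

Lane-miles total 237.8; assessed value total 1,962,132.
Combined weights (65% lane-miles + 35% assessed value): Granite Precinct 0.1572; North Township 0.4212; Summit Ward 0.4216.
Pro-rata amounts: Granite Precinct 77,101.36; North Township 206,607.505; Summit Ward 206,786.13.
After rounding ($5): Granite Precinct $77,100; North Township $206,610; Summit Ward $206,785. Sum = $490,495.
No rounding difference to absorb.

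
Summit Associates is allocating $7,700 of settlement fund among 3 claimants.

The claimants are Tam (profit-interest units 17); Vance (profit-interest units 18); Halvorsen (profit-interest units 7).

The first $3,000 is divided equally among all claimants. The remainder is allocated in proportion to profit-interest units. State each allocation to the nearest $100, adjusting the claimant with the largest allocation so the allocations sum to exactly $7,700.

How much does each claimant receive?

Tam: $2,900 · Vance: $3,000 · Halvorsen: $1,800

First tranche $3,000 split equally: $1,000 each.
Remainder $4,700 by profit-interest units (total 42): Tam 1,902.38 → $1,900; Vance 2,014.29 → $2,000; Halvorsen 783.33 → $800.
Totals: Tam $1,000 + $1,900 = $2,900; Vance $1,000 + $2,000 = $3,000; Halvorsen $1,000 + $800 = $1,800.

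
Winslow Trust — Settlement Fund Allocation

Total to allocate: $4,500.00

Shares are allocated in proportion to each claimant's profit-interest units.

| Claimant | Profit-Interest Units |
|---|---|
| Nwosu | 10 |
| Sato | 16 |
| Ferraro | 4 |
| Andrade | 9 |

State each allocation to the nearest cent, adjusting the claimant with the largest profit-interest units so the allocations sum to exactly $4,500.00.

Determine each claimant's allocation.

Nwosu: $1,153.85; Sato: $1,846.15; Ferraro: $461.54; Andrade: $1,038.46

Total profit-interest units = 10 + 16 + 4 + 9 = 39.
Raw shares: Nwosu 1,153.8462; Sato 1,846.1538; Ferraro 461.5385; Andrade 1,038.4615.
After rounding (cent): Nwosu $1,153.85; Sato $1,846.15; Ferraro $461.54; Andrade $1,038.46. Sum = $4,500.00.
Rounded total matches; no reconciliation needed.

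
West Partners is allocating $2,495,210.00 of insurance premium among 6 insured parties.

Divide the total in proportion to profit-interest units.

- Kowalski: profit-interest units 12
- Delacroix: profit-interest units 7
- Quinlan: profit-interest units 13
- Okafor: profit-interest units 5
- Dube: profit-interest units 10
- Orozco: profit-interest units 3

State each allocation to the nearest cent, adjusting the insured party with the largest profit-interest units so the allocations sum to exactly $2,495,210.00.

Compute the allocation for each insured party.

Sum of profit-interest units: 12 + 7 + 13 + 5 + 10 + 3 = 50.
Raw shares: Kowalski 598,850.4000; Delacroix 349,329.4000; Quinlan 648,754.6000; Okafor 249,521.0000; Dube 499,042.0000; Orozco 149,712.6000.
At nearest cent: Kowalski $598,850.40; Delacroix $349,329.40; Quinlan $648,754.60; Okafor $249,521.00; Dube $499,042.00; Orozco $149,712.60. Sum = $2,495,210.00.
Rounded total matches; no reconciliation needed.

Kowalski: $598,850.40; Delacroix: $349,329.40; Quinlan: $648,754.60; Okafor: $249,521.00; Dube: $499,042.00; Orozco: $149,712.60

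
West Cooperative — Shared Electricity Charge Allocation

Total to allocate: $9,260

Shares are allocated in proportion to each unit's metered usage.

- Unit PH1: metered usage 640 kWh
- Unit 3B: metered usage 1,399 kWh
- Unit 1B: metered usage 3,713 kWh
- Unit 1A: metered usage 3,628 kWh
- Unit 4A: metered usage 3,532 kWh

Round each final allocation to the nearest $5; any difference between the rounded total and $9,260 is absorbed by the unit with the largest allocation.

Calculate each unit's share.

Total metered usage = 12,912.
Proportional shares: Unit PH1 640/12,912 × $9,260 = 458.98; Unit 3B 1,399/12,912 × $9,260 = 1,003.31; Unit 1B 3,713/12,912 × $9,260 = 2,662.82; Unit 1A 3,628/12,912 × $9,260 = 2,601.86; Unit 4A 3,532/12,912 × $9,260 = 2,533.02.
After rounding ($5): Unit PH1 $460; Unit 3B $1,005; Unit 1B $2,665; Unit 1A $2,600; Unit 4A $2,535. Sum = $9,265.
Difference $9,260 − $9,265 = −$5 applied to largest allocation (Unit 1B): Unit 1B becomes $2,660.

Unit PH1: $460 · Unit 3B: $1,005 · Unit 1B: $2,660 · Unit 1A: $2,600 · Unit 4A: $2,535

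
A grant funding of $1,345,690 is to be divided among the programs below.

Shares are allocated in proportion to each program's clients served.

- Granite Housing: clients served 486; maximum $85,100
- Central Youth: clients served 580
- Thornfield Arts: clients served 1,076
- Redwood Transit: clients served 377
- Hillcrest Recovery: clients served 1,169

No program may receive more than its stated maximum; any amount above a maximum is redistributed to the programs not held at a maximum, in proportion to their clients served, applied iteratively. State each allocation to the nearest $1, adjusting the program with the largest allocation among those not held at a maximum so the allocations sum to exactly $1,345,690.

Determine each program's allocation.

Granite Housing: $85,100; Central Youth: $228,339; Thornfield Arts: $423,609; Redwood Transit: $148,420; Hillcrest Recovery: $460,222

Combined clients served = 3,688.
Pro-rata shares before constraints: Granite Housing 177,333.34; Central Youth 211,632.38; Thornfield Arts 392,614.54; Redwood Transit 137,561.04; Hillcrest Recovery 426,548.70.
Cap binds for Granite Housing ($85,100); residual $1,260,590 reallocated over remaining clients served 3,202.
Shares after redistribution: Central Youth 228,339.23 → $228,339; Thornfield Arts 423,608.63 → $423,609; Redwood Transit 148,420.497 → $148,420; Hillcrest Recovery 460,221.65 → $460,222.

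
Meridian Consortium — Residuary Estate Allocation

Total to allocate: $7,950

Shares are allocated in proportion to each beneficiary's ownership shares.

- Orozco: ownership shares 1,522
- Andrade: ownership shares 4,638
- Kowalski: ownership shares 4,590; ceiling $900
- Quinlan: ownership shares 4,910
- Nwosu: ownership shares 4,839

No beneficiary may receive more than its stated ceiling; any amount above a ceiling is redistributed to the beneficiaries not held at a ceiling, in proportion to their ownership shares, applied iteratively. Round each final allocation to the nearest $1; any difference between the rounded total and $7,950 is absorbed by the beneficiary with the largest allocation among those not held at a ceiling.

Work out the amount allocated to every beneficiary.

Sum of ownership shares: 20,499.
Proportional shares (ignoring caps): Orozco 590.27; Andrade 1,798.73; Kowalski 1,780.11; Quinlan 1,904.21; Nwosu 1,876.68.
Cap binds for Kowalski ($900); residual $7,050 reallocated over remaining ownership shares 15,909.
Redistributed shares: Orozco 674.47 → $674; Andrade 2,055.31 → $2,055; Quinlan 2,175.84 → $2,176; Nwosu 2,144.38 → $2,144.
Rounding difference +$1 applied to Quinlan → $2,177.

Orozco: $674 | Andrade: $2,055 | Kowalski: $900 | Quinlan: $2,177 | Nwosu: $2,144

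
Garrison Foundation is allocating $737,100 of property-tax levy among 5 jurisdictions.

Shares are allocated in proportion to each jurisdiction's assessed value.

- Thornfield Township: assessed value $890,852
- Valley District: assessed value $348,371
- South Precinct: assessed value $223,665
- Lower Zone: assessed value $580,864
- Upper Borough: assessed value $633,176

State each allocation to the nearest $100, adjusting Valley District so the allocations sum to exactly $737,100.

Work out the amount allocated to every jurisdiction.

Total assessed value = 2,676,928.
Pro-rata amounts: Thornfield Township 890,852/2,676,928 × $737,100 = 245,298.72; Valley District 348,371/2,676,928 × $737,100 = 95,924.98; South Precinct 223,665/2,676,928 × $737,100 = 61,586.82; Lower Zone 580,864/2,676,928 × $737,100 = 159,942.61; Upper Borough 633,176/2,676,928 × $737,100 = 174,346.87.
Rounded to nearest $100: Thornfield Township $245,300; Valley District $95,900; South Precinct $61,600; Lower Zone $159,900; Upper Borough $174,300. Sum = $737,000.
Difference $737,100 − $737,000 = +$100 applied to Valley District: Valley District becomes $96,000.

Thornfield Township: $245,300; Valley District: $96,000; South Precinct: $61,600; Lower Zone: $159,900; Upper Borough: $174,300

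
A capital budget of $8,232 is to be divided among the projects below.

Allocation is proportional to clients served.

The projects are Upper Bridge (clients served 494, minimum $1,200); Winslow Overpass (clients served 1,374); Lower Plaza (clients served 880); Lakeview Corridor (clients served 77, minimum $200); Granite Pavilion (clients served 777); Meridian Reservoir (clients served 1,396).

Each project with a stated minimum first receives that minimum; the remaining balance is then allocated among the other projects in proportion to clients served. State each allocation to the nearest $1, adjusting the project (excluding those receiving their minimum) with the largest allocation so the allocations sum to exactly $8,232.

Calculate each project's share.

Upper Bridge: $1,200 · Winslow Overpass: $2,120 · Lower Plaza: $1,358 · Lakeview Corridor: $200 · Granite Pavilion: $1,199 · Meridian Reservoir: $2,155

Guaranteed amounts: Upper Bridge $1,200; Lakeview Corridor $200. Residual $6,832.
Residual split over remaining clients served 4,427: Winslow Overpass 2,120.44 → $2,120; Lower Plaza 1,358.07 → $1,358; Granite Pavilion 1,199.11 → $1,199; Meridian Reservoir 2,154.39 → $2,154.
Rounding difference +$1 applied to Meridian Reservoir → $2,155.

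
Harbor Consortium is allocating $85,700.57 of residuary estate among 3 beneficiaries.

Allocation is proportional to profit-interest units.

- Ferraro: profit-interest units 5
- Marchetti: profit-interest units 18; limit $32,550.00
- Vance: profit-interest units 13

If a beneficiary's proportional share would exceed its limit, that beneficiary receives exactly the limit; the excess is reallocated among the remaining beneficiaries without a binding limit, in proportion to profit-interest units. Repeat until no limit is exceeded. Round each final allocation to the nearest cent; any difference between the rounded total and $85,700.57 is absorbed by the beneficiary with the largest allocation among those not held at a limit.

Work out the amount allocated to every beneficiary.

Ferraro: $14,764.05 | Marchetti: $32,550.00 | Vance: $38,386.52

Sum of profit-interest units: 36.
Unconstrained shares: Ferraro 11,902.8569; Marchetti 42,850.2850; Vance 30,947.4281.
Held at cap: Marchetti ($32,550.00); remaining pool $53,150.57 reallocated over remaining profit-interest units 18.
Shares after redistribution: Ferraro 14,764.0472 → $14,764.05; Vance 38,386.5228 → $38,386.52.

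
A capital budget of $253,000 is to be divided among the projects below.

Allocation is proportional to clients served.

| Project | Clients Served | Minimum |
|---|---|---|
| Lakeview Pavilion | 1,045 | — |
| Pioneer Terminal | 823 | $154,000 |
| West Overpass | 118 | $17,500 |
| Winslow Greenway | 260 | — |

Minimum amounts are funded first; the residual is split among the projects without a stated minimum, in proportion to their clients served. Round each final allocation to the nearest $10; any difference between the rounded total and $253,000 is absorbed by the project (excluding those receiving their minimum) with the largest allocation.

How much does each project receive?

Guaranteed amounts: Pioneer Terminal $154,000; West Overpass $17,500. Balance $81,500.
Balance split over remaining clients served 1,305: Lakeview Pavilion 65,262.45 → $65,260; Winslow Greenway 16,237.55 → $16,240.

Lakeview Pavilion: $65,260; Pioneer Terminal: $154,000; West Overpass: $17,500; Winslow Greenway: $16,240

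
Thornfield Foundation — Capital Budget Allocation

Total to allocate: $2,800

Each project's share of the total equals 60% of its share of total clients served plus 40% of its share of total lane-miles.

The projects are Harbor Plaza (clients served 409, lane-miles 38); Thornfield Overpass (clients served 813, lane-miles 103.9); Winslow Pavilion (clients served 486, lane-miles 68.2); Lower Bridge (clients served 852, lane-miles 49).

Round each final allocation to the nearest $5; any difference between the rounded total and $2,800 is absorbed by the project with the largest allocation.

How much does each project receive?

Totals — clients served 2,560, lane-miles 259.1.
Composite weights (60% clients served + 40% lane-miles): Harbor Plaza 0.1545; Thornfield Overpass 0.3509; Winslow Pavilion 0.2192; Lower Bridge 0.2753.
Proportional shares: Harbor Plaza 432.67; Thornfield Overpass 982.66; Winslow Pavilion 613.74; Lower Bridge 770.94.
After rounding ($5): Harbor Plaza $435; Thornfield Overpass $985; Winslow Pavilion $615; Lower Bridge $770. Sum = $2,805.
Difference $2,800 − $2,805 = −$5 applied to largest allocation (Thornfield Overpass): Thornfield Overpass becomes $980.

Harbor Plaza: $435 · Thornfield Overpass: $980 · Winslow Pavilion: $615 · Lower Bridge: $770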